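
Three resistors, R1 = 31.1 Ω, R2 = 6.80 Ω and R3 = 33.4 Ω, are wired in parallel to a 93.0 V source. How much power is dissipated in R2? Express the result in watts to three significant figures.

Each parallel branch sees the full supply voltage, so P = V²/R applies directly to the target branch.
P_R2 = V² / R2 = (93.0)² / 6.80 Ω = 1272 W

1270 W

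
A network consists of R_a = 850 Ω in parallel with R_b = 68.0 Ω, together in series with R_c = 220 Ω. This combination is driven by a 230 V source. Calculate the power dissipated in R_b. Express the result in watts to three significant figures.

Combine R_a and R_b into their parallel equivalent first, reducing the network to two series resistors.
R_p = (850×68.0)/(850+68.0) = 62.96 Ω
R_total = R_p + 220 = 62.96 + 220 = 283.0 Ω
I = V / R_total = 230 / 283.0 = 0.8128 A
Voltage across the parallel pair: V_p = I × R_p = 0.8128 × 62.96 = 51.18 V
R_b sits across V_p; its power is V_p²/R.
P_R_b = (51.18)² / 68.0 = 38.52 W

38.5 W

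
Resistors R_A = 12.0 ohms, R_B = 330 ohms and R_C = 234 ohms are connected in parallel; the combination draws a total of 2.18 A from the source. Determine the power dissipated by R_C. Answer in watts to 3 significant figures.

2.47 W

The branches share the same voltage, but only the total current is given — find V from the equivalent resistance first.
1/R_eq = 1/12.0 + 1/330 + 1/234 ⇒ R_eq = 11.03 Ω
V = I_total × R_eq = 2.180 × 11.03 = 24.05 V
P_R_C = V² / R_C = (24.05)² / 234 = 2.472 W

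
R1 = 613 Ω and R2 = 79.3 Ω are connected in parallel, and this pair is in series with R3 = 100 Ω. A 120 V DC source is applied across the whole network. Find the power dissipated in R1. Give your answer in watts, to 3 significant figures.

Reduce the parallel combination to a single R_p; the circuit then becomes R_p in series with the remaining resistor.
R_p = (613×79.3)/(613+79.3) = 70.22 Ω
R_total = R_p + 100 = 70.22 + 100 = 170.2 Ω
I = V / R_total = 120 / 170.2 = 0.7050 A
Voltage across the parallel pair: V_p = I × R_p = 0.7050 × 70.22 = 49.50 V
R1 sits across V_p; its power is V_p²/R.
P_R1 = (49.50)² / 613 = 3.997 W

4.00 W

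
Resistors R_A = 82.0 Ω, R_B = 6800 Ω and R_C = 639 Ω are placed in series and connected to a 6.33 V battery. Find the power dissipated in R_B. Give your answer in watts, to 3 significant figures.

0.00482 W

The current is common to all series resistors; compute it, then apply P = I²R for the target.
R_total = 82.0 + 6800 + 639 = 7521 Ω
I = V / R_total = 6.33 / 7521 = 0.0008416 A
P_R_B = I² × R_B = (0.0008416)² × 6800 = 0.004817 W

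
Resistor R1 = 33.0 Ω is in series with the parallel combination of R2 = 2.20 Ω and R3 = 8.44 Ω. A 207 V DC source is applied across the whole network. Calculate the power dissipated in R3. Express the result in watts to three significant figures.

Collapse R2‖R3 to a single equivalent, reducing the network to two series elements.
R_p = (2.20×8.44)/(2.20+8.44) = 1.745 Ω
R_total = 33.0 + 1.745 = 34.75 Ω
I = V / R_total = 207 / 34.75 = 5.958 A
Voltage across the parallel pair: V_p = I × R_p = 5.958 × 1.745 = 10.40 V
R3 is across V_p, so use P = V²/R for that branch.
P_R3 = (10.40)² / 8.44 = 12.81 W

12.8 W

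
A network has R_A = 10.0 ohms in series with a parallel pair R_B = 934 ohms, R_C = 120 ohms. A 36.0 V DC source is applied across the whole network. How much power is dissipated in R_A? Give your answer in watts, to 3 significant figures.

Replace R_B and R_C with their parallel equivalent so the circuit becomes R_A in series with R_p.
R_p = (934×120)/(934+120) = 106.3 Ω
R_total = 10.0 + 106.3 = 116.3 Ω
I = V / R_total = 36.0 / 116.3 = 0.3094 A
The full supply current passes through R_A: P = I²R.
P_R_A = (0.3094)² × 10.0 = 0.9576 W

0.958 W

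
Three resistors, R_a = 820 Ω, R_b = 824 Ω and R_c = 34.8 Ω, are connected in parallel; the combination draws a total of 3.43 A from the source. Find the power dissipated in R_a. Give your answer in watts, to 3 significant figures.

14.8 W

We need the common branch voltage; get it from I_total × R_eq, then P = V²/R for the branch.
1/R_eq = 1/820 + 1/824 + 1/34.8 ⇒ R_eq = 32.08 Ω
V = I_total × R_eq = 3.430 × 32.08 = 110.0 V
P_R_a = V² / R_a = (110.0)² / 820 = 14.77 W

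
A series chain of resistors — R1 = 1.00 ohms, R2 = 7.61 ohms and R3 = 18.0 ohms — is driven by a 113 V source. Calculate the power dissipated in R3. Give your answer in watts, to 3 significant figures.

Since the resistors are in series they all carry the loop current I = V/R_total; the power in any one is I²R.
R_total = 1.00 + 7.61 + 18.0 = 26.61 Ω
I = V / R_total = 113 / 26.61 = 4.247 A
P_R3 = I² × R3 = (4.247)² × 18.0 = 324.6 W

325 W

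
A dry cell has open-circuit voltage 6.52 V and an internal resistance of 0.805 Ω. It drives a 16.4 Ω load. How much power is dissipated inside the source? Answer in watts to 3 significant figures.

Internal loss is I²r, with I set by the total series resistance r+R.
I = ε / (r + R) = 6.52 / (0.805 + 16.4) = 0.3790 A
P_int = I² r = (0.3790)² × 0.805 = 0.1156 W

0.116 W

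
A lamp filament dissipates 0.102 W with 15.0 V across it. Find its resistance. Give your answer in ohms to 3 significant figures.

The two known quantities fix the third via R = V² / P.
R = (15.0)² / 0.102 = 2206 Ω

2210 Ω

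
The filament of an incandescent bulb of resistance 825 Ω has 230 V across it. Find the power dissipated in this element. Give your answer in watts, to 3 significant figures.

64.1 W

With V across and R both known, P = V²/R gives the dissipation directly.
P = (230 V)² / 825 Ω = 64.12 W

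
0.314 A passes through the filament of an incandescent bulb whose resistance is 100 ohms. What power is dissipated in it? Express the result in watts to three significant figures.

9.86 W

The current through and the resistance of the element are both given; use P = I²R.
P = (0.3140 A)² × 100 Ω = 9.860 W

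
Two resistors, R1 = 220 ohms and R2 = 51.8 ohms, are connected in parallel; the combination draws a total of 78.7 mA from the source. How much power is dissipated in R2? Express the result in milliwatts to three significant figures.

210 mW

Parallel branches share V, not I — compute V via R_eq, then use V²/R for the target branch.
1/R_eq = 1/220 + 1/51.8 ⇒ R_eq = 41.93 Ω
V = I_total × R_eq = 0.07870 × 41.93 = 3.300 V
P_R2 = V² / R2 = (3.300)² / 51.8 = 0.2102 W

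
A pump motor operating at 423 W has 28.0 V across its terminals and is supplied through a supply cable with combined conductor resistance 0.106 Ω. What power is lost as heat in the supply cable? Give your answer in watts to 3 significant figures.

24.2 W

Line loss is just I²R for the cable — we know both I and R_line directly.
I = P / V = 423 / 28.0 = 15.11 A through the supply cable.
P_line = I² R_line = (15.11)² × 0.106 = 24.19 W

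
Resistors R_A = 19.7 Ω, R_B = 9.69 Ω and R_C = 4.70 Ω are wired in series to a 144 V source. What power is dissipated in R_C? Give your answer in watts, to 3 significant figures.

Every series element carries the same I. Get I from the total resistance, then P = I² × R_C.
R_total = 19.7 + 9.69 + 4.70 = 34.09 Ω
I = V / R_total = 144 / 34.09 = 4.224 A
P_R_C = I² × R_C = (4.224)² × 4.70 = 83.86 W

83.9 W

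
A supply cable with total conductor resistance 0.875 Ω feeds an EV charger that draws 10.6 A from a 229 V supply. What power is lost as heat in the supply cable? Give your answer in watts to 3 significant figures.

Line loss is just I²R for the cable — we know both I and R_line directly.
The supply cable carries the full 10.6 A.
P_line = I² R_line = (10.60)² × 0.875 = 98.31 W

98.3 W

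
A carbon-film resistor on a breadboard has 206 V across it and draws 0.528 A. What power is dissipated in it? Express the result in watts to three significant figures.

109 W

V and I are known directly — P = V I, no intermediate step needed.
P = 206 V × 0.5280 A = 108.8 W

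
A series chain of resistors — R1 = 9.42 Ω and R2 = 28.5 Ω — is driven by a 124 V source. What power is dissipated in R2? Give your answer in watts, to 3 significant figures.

305 W

Since the resistors are in series they all carry the loop current I = V/R_total; the power in any one is I²R.
R_total = 9.42 + 28.5 = 37.92 Ω
I = V / R_total = 124 / 37.92 = 3.270 A
P_R2 = I² × R2 = (3.270)² × 28.5 = 304.8 W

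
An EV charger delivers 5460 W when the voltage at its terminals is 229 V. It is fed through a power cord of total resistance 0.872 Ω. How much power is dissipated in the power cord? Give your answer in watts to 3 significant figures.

Line loss is just I²R for the cable — we know both I and R_line directly.
I = P / V = 5460 / 229 = 23.84 A through the power cord.
P_line = I² R_line = (23.84)² × 0.872 = 495.7 W

496 W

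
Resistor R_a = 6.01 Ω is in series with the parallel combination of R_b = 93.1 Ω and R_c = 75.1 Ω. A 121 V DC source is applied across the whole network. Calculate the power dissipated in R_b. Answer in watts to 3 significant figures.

120 W

Replace R_b and R_c with their parallel equivalent so the circuit becomes R_a in series with R_p.
R_p = (93.1×75.1)/(93.1+75.1) = 41.57 Ω
R_total = 6.01 + 41.57 = 47.58 Ω
I = V / R_total = 121 / 47.58 = 2.543 A
Voltage across the parallel pair: V_p = I × R_p = 2.543 × 41.57 = 105.7 V
With V_p across R_b, its power is V_p²/R_b.
P_R_b = (105.7)² / 93.1 = 120.0 W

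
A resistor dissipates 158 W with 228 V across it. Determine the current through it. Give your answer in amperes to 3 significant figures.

0.693 A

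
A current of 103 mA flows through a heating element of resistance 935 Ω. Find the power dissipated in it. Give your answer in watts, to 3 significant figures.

9.92 W

The current through and the resistance of the element are both given; use P = I²R.
P = (0.1030 A)² × 935 Ω = 9.919 W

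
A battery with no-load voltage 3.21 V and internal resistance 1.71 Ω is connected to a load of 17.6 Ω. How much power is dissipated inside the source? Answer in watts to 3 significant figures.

Internal loss is I²r, with I set by the total series resistance r+R.
I = ε / (r + R) = 3.21 / (1.71 + 17.6) = 0.1662 A
P_int = I² r = (0.1662)² × 1.71 = 0.04725 W

0.0473 W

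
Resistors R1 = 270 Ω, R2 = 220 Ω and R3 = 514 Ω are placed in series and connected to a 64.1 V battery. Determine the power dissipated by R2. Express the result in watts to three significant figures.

Every series element carries the same I. Get I from the total resistance, then P = I² × R2.
R_total = 270 + 220 + 514 = 1004 Ω
I = V / R_total = 64.1 / 1004 = 0.06384 A
P_R2 = I² × R2 = (0.06384)² × 220 = 0.8967 W

0.897 W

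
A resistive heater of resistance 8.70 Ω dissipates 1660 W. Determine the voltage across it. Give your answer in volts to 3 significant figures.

Inverting the appropriate power form: V = √(P R).
V = √(1660 × 8.70) = 120.2 V

120 V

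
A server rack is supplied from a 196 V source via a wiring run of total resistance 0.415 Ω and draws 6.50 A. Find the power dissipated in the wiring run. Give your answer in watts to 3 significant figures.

17.5 W

The wiring run is a series resistance carrying the load current; its dissipation is I²R_line.
The wiring run carries the full 6.50 A.
P_line = I² R_line = (6.500)² × 0.415 = 17.53 W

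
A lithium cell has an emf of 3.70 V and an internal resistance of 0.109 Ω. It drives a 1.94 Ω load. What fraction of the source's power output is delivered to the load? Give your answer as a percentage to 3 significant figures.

η = P_load/(P_load+P_int) = I²R/(I²R+I²r) = R/(R+r) — the I² cancels for series elements.
η = R / (R + r) = 1.94 / (1.94 + 0.109) = 0.9468

94.7 %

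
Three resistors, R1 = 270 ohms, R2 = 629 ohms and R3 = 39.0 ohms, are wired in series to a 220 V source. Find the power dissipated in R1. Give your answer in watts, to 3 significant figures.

14.9 W

In a series string the same current flows through every resistor — find that current, then P = I²R for the one we want.
R_total = 270 + 629 + 39.0 = 938.0 Ω
I = V / R_total = 220 / 938.0 = 0.2345 A
P_R1 = I² × R1 = (0.2345)² × 270 = 14.85 W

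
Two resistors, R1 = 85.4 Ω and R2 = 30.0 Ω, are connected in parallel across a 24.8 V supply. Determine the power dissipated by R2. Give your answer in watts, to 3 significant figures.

20.5 W

Parallel branches share the same voltage; P = V²/R gives the branch power in one step.
P_R2 = V² / R2 = (24.8)² / 30.0 Ω = 20.50 W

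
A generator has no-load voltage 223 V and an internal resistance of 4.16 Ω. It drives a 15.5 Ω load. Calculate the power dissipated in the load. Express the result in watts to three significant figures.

1990 W

Load and internal resistance form a series loop — compute the loop current, then the load power via I²R.
I = ε / (r + R) = 223 / (4.16 + 15.5) = 11.34 A
P_load = I² R = (11.34)² × 15.5 = 1994 W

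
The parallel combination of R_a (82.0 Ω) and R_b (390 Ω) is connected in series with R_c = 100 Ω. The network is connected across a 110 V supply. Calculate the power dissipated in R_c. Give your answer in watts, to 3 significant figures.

Collapse the R_a‖R_b pair into one equivalent R_p; then R_p and R_c form a series string.
R_p = (82.0×390)/(82.0+390) = 67.75 Ω
R_total = R_p + 100 = 67.75 + 100 = 167.8 Ω
I = V / R_total = 110 / 167.8 = 0.6557 A
All the supply current flows through R_c; use P = I²R_c.
P_R_c = (0.6557)² × 100 = 43.00 W

43.0 W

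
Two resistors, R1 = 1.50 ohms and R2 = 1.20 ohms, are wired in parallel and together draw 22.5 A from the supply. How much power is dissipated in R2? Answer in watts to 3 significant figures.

The branches share the same voltage, but only the total current is given — find V from the equivalent resistance first.
1/R_eq = 1/1.50 + 1/1.20 ⇒ R_eq = 0.6667 Ω
V = I_total × R_eq = 22.50 × 0.6667 = 15.00 V
P_R2 = V² / R2 = (15.00)² / 1.20 = 187.5 W

188 W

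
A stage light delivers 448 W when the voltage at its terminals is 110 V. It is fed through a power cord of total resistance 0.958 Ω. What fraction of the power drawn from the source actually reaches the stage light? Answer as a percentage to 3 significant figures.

96.6 %

I = P / V = 448 / 110 = 4.073 A through the power cord.
P_line = I² R_line = (4.073)² × 0.958 = 15.89 W
P_source = P_load + P_line = 448.0 + 15.89 = 463.9 W
η = P_load / P_source = 448.0 / 463.9 = 0.9657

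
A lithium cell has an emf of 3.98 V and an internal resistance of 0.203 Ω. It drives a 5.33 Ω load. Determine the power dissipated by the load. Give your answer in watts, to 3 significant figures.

2.76 W

Find the circuit current first, then P = I²R for the load (series elements share I).
I = ε / (r + R) = 3.98 / (0.203 + 5.33) = 0.7193 A
P_load = I² R = (0.7193)² × 5.33 = 2.758 W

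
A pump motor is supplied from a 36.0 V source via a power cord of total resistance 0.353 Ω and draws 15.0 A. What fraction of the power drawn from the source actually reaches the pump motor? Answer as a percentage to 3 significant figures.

85.3 %

The power cord carries the full 15.0 A.
P_line = I² R_line = (15.00)² × 0.353 = 79.42 W
P_source = V I = 36.0 × 15.00 = 540.0 W; P_load = 460.6 W
η = P_load / P_source = 460.6 / 540.0 = 0.8529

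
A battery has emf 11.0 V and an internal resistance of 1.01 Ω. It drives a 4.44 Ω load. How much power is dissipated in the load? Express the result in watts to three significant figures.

18.1 W

Load and internal resistance form a series loop — compute the loop current, then the load power via I²R.
I = ε / (r + R) = 11.0 / (1.01 + 4.44) = 2.018 A
P_load = I² R = (2.018)² × 4.44 = 18.09 W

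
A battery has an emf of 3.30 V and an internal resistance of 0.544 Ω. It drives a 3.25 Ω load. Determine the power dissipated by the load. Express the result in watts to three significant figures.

Find the circuit current first, then P = I²R for the load (series elements share I).
I = ε / (r + R) = 3.30 / (0.544 + 3.25) = 0.8698 A
P_load = I² R = (0.8698)² × 3.25 = 2.459 W

2.46 W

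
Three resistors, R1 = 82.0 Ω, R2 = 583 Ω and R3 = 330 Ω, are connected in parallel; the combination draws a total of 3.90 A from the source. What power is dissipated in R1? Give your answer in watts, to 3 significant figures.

646 W

We need the common branch voltage; get it from I_total × R_eq, then P = V²/R for the branch.
1/R_eq = 1/82.0 + 1/583 + 1/330 ⇒ R_eq = 59.03 Ω
V = I_total × R_eq = 3.900 × 59.03 = 230.2 V
P_R1 = V² / R1 = (230.2)² / 82.0 = 646.3 W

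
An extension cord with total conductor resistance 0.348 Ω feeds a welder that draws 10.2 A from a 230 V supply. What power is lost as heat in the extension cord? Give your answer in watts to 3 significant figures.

Line loss is just I²R for the cable — we know both I and R_line directly.
The extension cord carries the full 10.2 A.
P_line = I² R_line = (10.20)² × 0.348 = 36.21 W

36.2 W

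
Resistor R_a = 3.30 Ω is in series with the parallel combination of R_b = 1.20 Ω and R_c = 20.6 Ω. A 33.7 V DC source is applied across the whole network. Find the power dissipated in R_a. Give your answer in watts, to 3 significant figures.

191 W

Reduce the parallel pair to R_p first; the network is then a simple series string.
R_p = (1.20×20.6)/(1.20+20.6) = 1.134 Ω
R_total = 3.30 + 1.134 = 4.434 Ω
I = V / R_total = 33.7 / 4.434 = 7.600 A
All the current flows through R_a; use P = I²R.
P_R_a = (7.600)² × 3.30 = 190.6 W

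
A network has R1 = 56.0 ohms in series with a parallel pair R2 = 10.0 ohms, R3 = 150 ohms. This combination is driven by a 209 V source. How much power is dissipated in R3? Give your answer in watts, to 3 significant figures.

5.99 W

Replace R2 and R3 with their parallel equivalent so the circuit becomes R1 in series with R_p.
R_p = (10.0×150)/(10.0+150) = 9.375 Ω
R_total = 56.0 + 9.375 = 65.38 Ω
I = V / R_total = 209 / 65.38 = 3.197 A
Voltage across the parallel pair: V_p = I × R_p = 3.197 × 9.375 = 29.97 V
R3 is across V_p, so use P = V²/R for that branch.
P_R3 = (29.97)² / 150 = 5.989 W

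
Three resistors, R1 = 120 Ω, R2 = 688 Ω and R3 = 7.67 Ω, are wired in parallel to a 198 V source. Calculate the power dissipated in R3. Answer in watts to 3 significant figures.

Each parallel branch sees the full supply voltage, so P = V²/R applies directly to the target branch.
P_R3 = V² / R3 = (198)² / 7.67 Ω = 5111 W

5110 W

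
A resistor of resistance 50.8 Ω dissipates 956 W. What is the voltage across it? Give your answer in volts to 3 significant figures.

220 V

Rearranging the power relation for the two known quantities gives V = √(P R).
V = √(956 × 50.8) = 220.4 V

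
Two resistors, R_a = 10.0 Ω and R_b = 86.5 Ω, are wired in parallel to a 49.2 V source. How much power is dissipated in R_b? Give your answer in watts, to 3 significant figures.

28.0 W

Every branch has 49.2 V across it, so for R_b the power is simply V²/R.
P_R_b = V² / R_b = (49.2)² / 86.5 Ω = 27.98 W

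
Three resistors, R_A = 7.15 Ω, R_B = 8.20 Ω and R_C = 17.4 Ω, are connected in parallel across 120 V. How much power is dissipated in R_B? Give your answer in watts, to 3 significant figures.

1760 W

Parallel branches share the same voltage; P = V²/R gives the branch power in one step.
P_R_B = V² / R_B = (120)² / 8.20 Ω = 1756 W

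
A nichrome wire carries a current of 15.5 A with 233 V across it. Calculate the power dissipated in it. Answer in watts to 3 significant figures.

3610 W

With V and I both given, power follows immediately from P = V I.
P = 233 V × 15.50 A = 3612 W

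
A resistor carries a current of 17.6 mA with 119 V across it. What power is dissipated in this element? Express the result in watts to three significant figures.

2.09 W

Both the voltage across and the current through the element are known, so P = V I applies directly.
P = 119 V × 0.01760 A = 2.094 W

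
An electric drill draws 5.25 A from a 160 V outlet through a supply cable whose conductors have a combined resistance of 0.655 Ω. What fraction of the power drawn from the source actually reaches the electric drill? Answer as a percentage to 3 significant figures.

The supply cable carries the full 5.25 A.
P_line = I² R_line = (5.250)² × 0.655 = 18.05 W
P_source = V I = 160 × 5.250 = 840.0 W; P_load = 821.9 W
η = P_load / P_source = 821.9 / 840.0 = 0.9785

97.9 %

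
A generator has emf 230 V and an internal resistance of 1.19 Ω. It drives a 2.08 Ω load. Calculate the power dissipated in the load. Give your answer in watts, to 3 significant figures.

10300 W

The internal resistance and the load are in series, so the same I flows through both; get I from ε/(r+R), then I²R for the load.
I = ε / (r + R) = 230 / (1.19 + 2.08) = 70.34 A
P_load = I² R = (70.34)² × 2.08 = 10290 W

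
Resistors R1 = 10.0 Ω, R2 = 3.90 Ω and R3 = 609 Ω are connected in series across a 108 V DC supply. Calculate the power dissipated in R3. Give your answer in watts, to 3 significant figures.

18.3 W

The current is common to all series resistors; compute it, then apply P = I²R for the target.
R_total = 10.0 + 3.90 + 609 = 622.9 Ω
I = V / R_total = 108 / 622.9 = 0.1734 A
P_R3 = I² × R3 = (0.1734)² × 609 = 18.31 W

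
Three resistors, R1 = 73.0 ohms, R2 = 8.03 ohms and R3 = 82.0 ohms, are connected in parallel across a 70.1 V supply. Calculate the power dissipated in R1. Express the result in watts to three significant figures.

The supply voltage appears across each parallel branch — just use P = V²/R1.
P_R1 = V² / R1 = (70.1)² / 73.0 Ω = 67.32 W

67.3 W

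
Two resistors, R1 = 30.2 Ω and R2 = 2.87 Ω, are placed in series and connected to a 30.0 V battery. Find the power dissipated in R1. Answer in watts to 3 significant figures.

Since the resistors are in series they all carry the loop current I = V/R_total; the power in any one is I²R.
R_total = 30.2 + 2.87 = 33.07 Ω
I = V / R_total = 30.0 / 33.07 = 0.9072 A
P_R1 = I² × R1 = (0.9072)² × 30.2 = 24.85 W

24.9 W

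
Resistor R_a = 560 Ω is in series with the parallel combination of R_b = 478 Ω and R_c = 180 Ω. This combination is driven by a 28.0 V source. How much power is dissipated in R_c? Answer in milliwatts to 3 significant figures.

156 mW

First combine the parallel branches into one equivalent R_p, then R_a + R_p is a series pair.
R_p = (478×180)/(478+180) = 130.8 Ω
R_total = 560 + 130.8 = 690.8 Ω
I = V / R_total = 28.0 / 690.8 = 0.04054 A
Voltage across the parallel pair: V_p = I × R_p = 0.04054 × 130.8 = 5.300 V
R_c is across V_p, so use P = V²/R for that branch.
P_R_c = (5.300)² / 180 = 0.1561 W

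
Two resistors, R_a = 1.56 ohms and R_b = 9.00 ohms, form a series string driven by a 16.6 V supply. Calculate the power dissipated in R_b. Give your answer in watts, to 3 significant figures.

Series elements share the same current, so find I first, then use P = I²R.
R_total = 1.56 + 9.00 = 10.56 Ω
I = V / R_total = 16.6 / 10.56 = 1.572 A
P_R_b = I² × R_b = (1.572)² × 9.00 = 22.24 W

22.2 W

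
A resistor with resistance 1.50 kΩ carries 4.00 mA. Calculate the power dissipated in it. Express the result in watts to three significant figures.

0.0240 W

The current through and the resistance of the element are both given; use P = I²R.
P = (0.004000 A)² × 1500 Ω = 0.02400 W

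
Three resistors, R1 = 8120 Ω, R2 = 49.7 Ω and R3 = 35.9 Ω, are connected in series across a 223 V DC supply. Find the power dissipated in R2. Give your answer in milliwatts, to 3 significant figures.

36.7 mW

Every series element carries the same I. Get I from the total resistance, then P = I² × R2.
R_total = 8120 + 49.7 + 35.9 = 8206 Ω
I = V / R_total = 223 / 8206 = 0.02718 A
P_R2 = I² × R2 = (0.02718)² × 49.7 = 0.03671 W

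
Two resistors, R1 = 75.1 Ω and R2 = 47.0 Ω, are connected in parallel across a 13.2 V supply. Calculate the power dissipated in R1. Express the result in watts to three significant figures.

2.32 W

Parallel branches share the same voltage; P = V²/R gives the branch power in one step.
P_R1 = V² / R1 = (13.2)² / 75.1 Ω = 2.320 W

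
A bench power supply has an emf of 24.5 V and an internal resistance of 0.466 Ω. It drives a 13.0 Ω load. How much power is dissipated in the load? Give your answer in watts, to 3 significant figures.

Load and internal resistance form a series loop — compute the loop current, then the load power via I²R.
I = ε / (r + R) = 24.5 / (0.466 + 13.0) = 1.819 A
P_load = I² R = (1.819)² × 13.0 = 43.03 W

43.0 W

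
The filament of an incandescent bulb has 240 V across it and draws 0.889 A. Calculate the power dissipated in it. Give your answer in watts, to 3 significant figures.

Both the voltage across and the current through the element are known, so P = V I applies directly.
P = 240 V × 0.8890 A = 213.4 W

213 W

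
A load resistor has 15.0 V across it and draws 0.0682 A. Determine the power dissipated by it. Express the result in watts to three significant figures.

1.02 W

Since both terminal voltage and current are stated, P = V I gives the power in one step.
P = 15.0 V × 0.06820 A = 1.023 W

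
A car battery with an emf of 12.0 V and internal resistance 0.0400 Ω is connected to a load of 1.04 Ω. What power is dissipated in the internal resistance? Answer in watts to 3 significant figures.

4.94 W

Internal loss is I²r, with I set by the total series resistance r+R.
I = ε / (r + R) = 12.0 / (0.0400 + 1.04) = 11.11 A
P_int = I² r = (11.11)² × 0.0400 = 4.938 W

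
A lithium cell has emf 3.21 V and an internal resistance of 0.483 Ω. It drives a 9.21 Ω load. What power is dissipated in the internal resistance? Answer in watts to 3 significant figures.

0.0530 W

The internal resistance carries the same current as the load; P_int = I²r.
I = ε / (r + R) = 3.21 / (0.483 + 9.21) = 0.3312 A
P_int = I² r = (0.3312)² × 0.483 = 0.05297 W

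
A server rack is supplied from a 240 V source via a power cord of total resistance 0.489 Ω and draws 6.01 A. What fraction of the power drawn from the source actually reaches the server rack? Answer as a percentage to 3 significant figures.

98.8 %

The power cord carries the full 6.01 A.
P_line = I² R_line = (6.010)² × 0.489 = 17.66 W
P_source = V I = 240 × 6.010 = 1442 W; P_load = 1425 W
η = P_load / P_source = 1425 / 1442 = 0.9878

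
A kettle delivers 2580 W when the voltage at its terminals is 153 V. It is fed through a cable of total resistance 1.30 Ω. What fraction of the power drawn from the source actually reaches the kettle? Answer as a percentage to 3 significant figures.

I = P / V = 2580 / 153 = 16.86 A through the cable.
P_line = I² R_line = (16.86)² × 1.30 = 369.7 W
P_source = P_load + P_line = 2580 + 369.7 = 2950 W
η = P_load / P_source = 2580 / 2950 = 0.8747

87.5 %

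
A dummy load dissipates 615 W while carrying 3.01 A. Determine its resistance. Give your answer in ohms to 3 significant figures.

67.9 Ω

From P = V I = I²R = V²/R, with the two given quantities we get R = P / I².
R = 615 / (3.010)² = 67.88 Ω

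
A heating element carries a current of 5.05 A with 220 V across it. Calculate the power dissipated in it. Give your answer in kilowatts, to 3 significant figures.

Since both terminal voltage and current are stated, P = V I gives the power in one step.
P = 220 V × 5.050 A = 1111 W

1.11 kW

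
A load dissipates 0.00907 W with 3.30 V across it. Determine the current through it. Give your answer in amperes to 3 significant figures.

0.00275 A

Rearranging the power relation for the two known quantities gives I = P / V.
I = 0.00907 / 3.30 = 0.002748 A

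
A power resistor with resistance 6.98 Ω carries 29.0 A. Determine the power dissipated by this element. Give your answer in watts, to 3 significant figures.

5870 W

Knowing I and R, the power is just I²R — no need to find V first.
P = (29.00 A)² × 6.98 Ω = 5870 W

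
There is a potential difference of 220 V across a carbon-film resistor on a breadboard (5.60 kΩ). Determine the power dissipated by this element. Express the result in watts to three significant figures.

With V across and R both known, P = V²/R gives the dissipation directly.
P = (220 V)² / 5600 Ω = 8.643 W

8.64 W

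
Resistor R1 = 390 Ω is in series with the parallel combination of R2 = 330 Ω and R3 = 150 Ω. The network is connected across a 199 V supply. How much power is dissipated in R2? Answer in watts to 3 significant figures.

5.25 W

First combine the parallel branches into one equivalent R_p, then R1 + R_p is a series pair.
R_p = (330×150)/(330+150) = 103.1 Ω
R_total = 390 + 103.1 = 493.1 Ω
I = V / R_total = 199 / 493.1 = 0.4035 A
Voltage across the parallel pair: V_p = I × R_p = 0.4035 × 103.1 = 41.62 V
R2 is across V_p, so use P = V²/R for that branch.
P_R2 = (41.62)² / 330 = 5.248 W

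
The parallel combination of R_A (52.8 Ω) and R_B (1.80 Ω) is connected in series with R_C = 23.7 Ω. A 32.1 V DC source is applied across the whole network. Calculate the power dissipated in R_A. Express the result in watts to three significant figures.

First find R_p for the parallel pair, then treat R_p + R_C as a series loop.
R_p = (52.8×1.80)/(52.8+1.80) = 1.741 Ω
R_total = R_p + 23.7 = 1.741 + 23.7 = 25.44 Ω
I = V / R_total = 32.1 / 25.44 = 1.262 A
Voltage across the parallel pair: V_p = I × R_p = 1.262 × 1.741 = 2.196 V
R_A has V_p across it, so P = V_p²/R_A.
P_R_A = (2.196)² / 52.8 = 0.09136 W

0.0914 W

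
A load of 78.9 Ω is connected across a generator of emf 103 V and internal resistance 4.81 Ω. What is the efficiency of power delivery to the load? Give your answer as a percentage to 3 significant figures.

Efficiency is P_load / P_total. With a series r and R sharing the same I, P = I²R for each, so η = R/(R+r).
η = R / (R + r) = 78.9 / (78.9 + 4.81) = 0.9425

94.3 %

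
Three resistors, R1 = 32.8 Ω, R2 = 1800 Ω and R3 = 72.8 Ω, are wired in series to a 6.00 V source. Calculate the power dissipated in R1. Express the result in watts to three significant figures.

Since the resistors are in series they all carry the loop current I = V/R_total; the power in any one is I²R.
R_total = 32.8 + 1800 + 72.8 = 1906 Ω
I = V / R_total = 6.00 / 1906 = 0.003149 A
P_R1 = I² × R1 = (0.003149)² × 32.8 = 0.0003252 W

0.000325 W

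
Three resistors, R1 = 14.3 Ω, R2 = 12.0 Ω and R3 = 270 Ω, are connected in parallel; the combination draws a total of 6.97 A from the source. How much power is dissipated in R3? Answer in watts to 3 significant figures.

7.30 W

The branches share the same voltage, but only the total current is given — find V from the equivalent resistance first.
1/R_eq = 1/14.3 + 1/12.0 + 1/270 ⇒ R_eq = 6.371 Ω
V = I_total × R_eq = 6.970 × 6.371 = 44.40 V
P_R3 = V² / R3 = (44.40)² / 270 = 7.303 W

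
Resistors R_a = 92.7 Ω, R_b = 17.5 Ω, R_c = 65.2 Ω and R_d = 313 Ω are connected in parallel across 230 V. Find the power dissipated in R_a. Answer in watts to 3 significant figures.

R_a sits directly across the source, so P = V²/R with V = 230 V.
P_R_a = V² / R_a = (230)² / 92.7 Ω = 570.7 W

571 W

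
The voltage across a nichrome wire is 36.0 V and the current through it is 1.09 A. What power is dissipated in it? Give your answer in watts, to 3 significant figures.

Since both terminal voltage and current are stated, P = V I gives the power in one step.
P = 36.0 V × 1.090 A = 39.24 W

39.2 W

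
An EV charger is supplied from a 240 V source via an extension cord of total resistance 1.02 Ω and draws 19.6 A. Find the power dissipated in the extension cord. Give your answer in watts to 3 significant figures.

392 W

Line loss is just I²R for the cable — we know both I and R_line directly.
The extension cord carries the full 19.6 A.
P_line = I² R_line = (19.60)² × 1.02 = 391.8 W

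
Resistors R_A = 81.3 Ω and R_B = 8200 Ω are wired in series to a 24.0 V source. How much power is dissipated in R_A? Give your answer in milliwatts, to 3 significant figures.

Since the resistors are in series they all carry the loop current I = V/R_total; the power in any one is I²R.
R_total = 81.3 + 8200 = 8281 Ω
I = V / R_total = 24.0 / 8281 = 0.002898 A
P_R_A = I² × R_A = (0.002898)² × 81.3 = 0.0006828 W

0.683 mW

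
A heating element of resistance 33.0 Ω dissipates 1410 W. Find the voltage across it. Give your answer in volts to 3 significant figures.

216 V

Inverting the appropriate power form: V = √(P R).
V = √(1410 × 33.0) = 215.7 V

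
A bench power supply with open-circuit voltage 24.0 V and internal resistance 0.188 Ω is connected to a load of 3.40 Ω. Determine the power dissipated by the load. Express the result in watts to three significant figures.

152 W

The internal resistance and the load are in series, so the same I flows through both; get I from ε/(r+R), then I²R for the load.
I = ε / (r + R) = 24.0 / (0.188 + 3.40) = 6.689 A
P_load = I² R = (6.689)² × 3.40 = 152.1 W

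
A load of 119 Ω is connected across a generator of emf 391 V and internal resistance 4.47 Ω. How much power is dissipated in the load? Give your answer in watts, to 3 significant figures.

1190 W

Find the circuit current first, then P = I²R for the load (series elements share I).
I = ε / (r + R) = 391 / (4.47 + 119) = 3.167 A
P_load = I² R = (3.167)² × 119 = 1193 W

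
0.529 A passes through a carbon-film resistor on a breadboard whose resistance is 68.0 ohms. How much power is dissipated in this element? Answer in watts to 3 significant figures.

19.0 W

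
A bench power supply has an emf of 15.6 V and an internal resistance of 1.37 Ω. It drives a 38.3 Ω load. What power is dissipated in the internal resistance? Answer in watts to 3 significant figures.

The source's internal resistance is just another series element carrying I; its dissipation is I²r.
I = ε / (r + R) = 15.6 / (1.37 + 38.3) = 0.3932 A
P_int = I² r = (0.3932)² × 1.37 = 0.2119 W

0.212 W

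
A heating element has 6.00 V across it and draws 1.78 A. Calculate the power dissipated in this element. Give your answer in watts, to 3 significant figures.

Since both terminal voltage and current are stated, P = V I gives the power in one step.
P = 6.00 V × 1.780 A = 10.68 W

10.7 W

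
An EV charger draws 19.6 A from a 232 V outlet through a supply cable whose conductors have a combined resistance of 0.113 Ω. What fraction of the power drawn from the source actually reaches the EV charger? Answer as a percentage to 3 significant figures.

99.0 %

The supply cable carries the full 19.6 A.
P_line = I² R_line = (19.60)² × 0.113 = 43.41 W
P_source = V I = 232 × 19.60 = 4547 W; P_load = 4504 W
η = P_load / P_source = 4504 / 4547 = 0.9905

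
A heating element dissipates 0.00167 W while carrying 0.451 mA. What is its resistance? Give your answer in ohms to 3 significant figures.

8210 Ω

Rearranging the power relation for the two known quantities gives R = P / I².
R = 0.00167 / (0.0004510)² = 8210 Ω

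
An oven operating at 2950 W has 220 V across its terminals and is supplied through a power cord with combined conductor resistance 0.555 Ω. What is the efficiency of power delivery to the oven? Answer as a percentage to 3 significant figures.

I = P / V = 2950 / 220 = 13.41 A through the power cord.
P_line = I² R_line = (13.41)² × 0.555 = 99.79 W
P_source = P_load + P_line = 2950 + 99.79 = 3050 W
η = P_load / P_source = 2950 / 3050 = 0.9673

96.7 %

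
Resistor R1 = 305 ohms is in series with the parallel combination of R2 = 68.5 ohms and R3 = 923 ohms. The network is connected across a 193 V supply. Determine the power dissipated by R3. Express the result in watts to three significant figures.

1.21 W

First combine the parallel branches into one equivalent R_p, then R1 + R_p is a series pair.
R_p = (68.5×923)/(68.5+923) = 63.77 Ω
R_total = 305 + 63.77 = 368.8 Ω
I = V / R_total = 193 / 368.8 = 0.5234 A
Voltage across the parallel pair: V_p = I × R_p = 0.5234 × 63.77 = 33.37 V
R3 is across V_p, so use P = V²/R for that branch.
P_R3 = (33.37)² / 923 = 1.207 W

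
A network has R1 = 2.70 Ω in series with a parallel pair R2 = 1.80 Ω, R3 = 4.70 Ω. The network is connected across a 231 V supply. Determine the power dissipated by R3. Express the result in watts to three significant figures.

1200 W

Reduce the parallel pair to R_p first; the network is then a simple series string.
R_p = (1.80×4.70)/(1.80+4.70) = 1.302 Ω
R_total = 2.70 + 1.302 = 4.002 Ω
I = V / R_total = 231 / 4.002 = 57.73 A
Voltage across the parallel pair: V_p = I × R_p = 57.73 × 1.302 = 75.13 V
With V_p across R3, its power is V_p²/R3.
P_R3 = (75.13)² / 4.70 = 1201 W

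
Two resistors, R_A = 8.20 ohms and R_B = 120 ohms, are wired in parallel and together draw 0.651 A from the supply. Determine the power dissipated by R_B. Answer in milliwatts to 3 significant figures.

Parallel branches share V, not I — compute V via R_eq, then use V²/R for the target branch.
1/R_eq = 1/8.20 + 1/120 ⇒ R_eq = 7.676 Ω
V = I_total × R_eq = 0.6510 × 7.676 = 4.997 V
P_R_B = V² / R_B = (4.997)² / 120 = 0.2081 W

208 mW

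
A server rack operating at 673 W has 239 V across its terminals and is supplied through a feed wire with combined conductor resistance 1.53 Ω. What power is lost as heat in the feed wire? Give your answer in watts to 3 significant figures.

12.1 W

The feed wire and load are in series, so the same current flows in both; the loss is I²R_line.
I = P / V = 673 / 239 = 2.816 A through the feed wire.
P_line = I² R_line = (2.816)² × 1.53 = 12.13 W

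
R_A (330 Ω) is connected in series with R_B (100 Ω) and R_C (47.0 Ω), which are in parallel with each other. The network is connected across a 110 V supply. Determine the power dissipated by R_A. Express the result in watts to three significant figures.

30.5 W

Reduce the parallel pair to R_p first; the network is then a simple series string.
R_p = (100×47.0)/(100+47.0) = 31.97 Ω
R_total = 330 + 31.97 = 362.0 Ω
I = V / R_total = 110 / 362.0 = 0.3039 A
All the current flows through R_A; use P = I²R.
P_R_A = (0.3039)² × 330 = 30.48 W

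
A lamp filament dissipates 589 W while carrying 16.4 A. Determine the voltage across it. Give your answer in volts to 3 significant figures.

35.9 V

Inverting the appropriate power form: V = P / I.
V = 589 / 16.40 = 35.91 V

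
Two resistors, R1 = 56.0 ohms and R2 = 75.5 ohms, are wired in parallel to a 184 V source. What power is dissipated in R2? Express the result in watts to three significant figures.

448 W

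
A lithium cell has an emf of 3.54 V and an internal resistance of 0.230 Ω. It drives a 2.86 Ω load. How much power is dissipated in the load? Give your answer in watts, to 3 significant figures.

With r and R in series, I = ε/(r+R); the load dissipates I²R.
I = ε / (r + R) = 3.54 / (0.230 + 2.86) = 1.146 A
P_load = I² R = (1.146)² × 2.86 = 3.754 W

3.75 W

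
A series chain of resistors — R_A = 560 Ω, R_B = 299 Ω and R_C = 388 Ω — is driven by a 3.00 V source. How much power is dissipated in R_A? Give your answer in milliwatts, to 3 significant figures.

3.24 mW

In a series string the same current flows through every resistor — find that current, then P = I²R for the one we want.
R_total = 560 + 299 + 388 = 1247 Ω
I = V / R_total = 3.00 / 1247 = 0.002406 A
P_R_A = I² × R_A = (0.002406)² × 560 = 0.003241 W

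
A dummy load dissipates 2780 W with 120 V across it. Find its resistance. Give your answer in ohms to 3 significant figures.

5.18 Ω

From P = V I = I²R = V²/R, with the two given quantities we get R = V² / P.
R = (120)² / 2780 = 5.180 Ω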